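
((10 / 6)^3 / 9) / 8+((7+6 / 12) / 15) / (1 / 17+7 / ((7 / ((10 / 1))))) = 4211 / 36936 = 0.11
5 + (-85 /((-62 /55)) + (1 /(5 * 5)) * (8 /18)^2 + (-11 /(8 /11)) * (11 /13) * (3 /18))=1022092993 /13057200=78.28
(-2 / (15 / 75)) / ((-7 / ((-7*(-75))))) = 750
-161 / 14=-23 / 2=-11.50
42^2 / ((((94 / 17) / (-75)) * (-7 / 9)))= 1445850 / 47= 30762.77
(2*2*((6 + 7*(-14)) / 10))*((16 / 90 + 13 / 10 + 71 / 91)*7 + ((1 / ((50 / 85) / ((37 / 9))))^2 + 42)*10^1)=-34012.46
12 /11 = 1.09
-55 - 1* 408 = -463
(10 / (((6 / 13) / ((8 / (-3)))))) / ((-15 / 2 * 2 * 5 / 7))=728 / 135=5.39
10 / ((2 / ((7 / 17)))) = 35 / 17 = 2.06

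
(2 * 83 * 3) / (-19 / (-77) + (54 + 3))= 19173 / 2204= 8.70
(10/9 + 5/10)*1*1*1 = 29/18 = 1.61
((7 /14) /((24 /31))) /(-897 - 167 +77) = -31 /47376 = -0.00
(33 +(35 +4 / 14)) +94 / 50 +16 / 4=12979 / 175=74.17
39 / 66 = 13 / 22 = 0.59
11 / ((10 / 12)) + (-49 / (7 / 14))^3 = -4705894 / 5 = -941178.80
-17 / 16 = -1.06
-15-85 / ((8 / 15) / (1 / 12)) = -905 / 32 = -28.28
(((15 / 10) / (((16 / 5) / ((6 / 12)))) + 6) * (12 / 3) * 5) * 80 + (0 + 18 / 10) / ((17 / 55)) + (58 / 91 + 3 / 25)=386037641 / 38675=9981.58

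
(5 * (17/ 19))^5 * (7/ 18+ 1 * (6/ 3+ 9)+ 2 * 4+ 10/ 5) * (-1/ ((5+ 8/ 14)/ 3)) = -11957858171875/ 579407166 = -20638.09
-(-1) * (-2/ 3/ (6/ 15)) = -5/ 3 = -1.67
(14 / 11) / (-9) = -0.14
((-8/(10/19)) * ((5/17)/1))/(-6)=38/51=0.75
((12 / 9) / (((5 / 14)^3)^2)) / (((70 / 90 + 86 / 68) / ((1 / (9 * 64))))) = 16000264 / 29296875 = 0.55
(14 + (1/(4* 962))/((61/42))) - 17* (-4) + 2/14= 67484447/821548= 82.14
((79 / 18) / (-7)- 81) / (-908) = 10285 / 114408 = 0.09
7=7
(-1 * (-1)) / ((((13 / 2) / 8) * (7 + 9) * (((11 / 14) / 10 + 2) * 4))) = 35 / 3783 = 0.01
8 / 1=8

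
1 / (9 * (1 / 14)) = 14 / 9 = 1.56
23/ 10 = 2.30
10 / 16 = 5 / 8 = 0.62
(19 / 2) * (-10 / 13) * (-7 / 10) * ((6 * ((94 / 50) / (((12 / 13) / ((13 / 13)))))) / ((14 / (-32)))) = -3572 / 25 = -142.88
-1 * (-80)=80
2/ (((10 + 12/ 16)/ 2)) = 16/ 43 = 0.37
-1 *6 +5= -1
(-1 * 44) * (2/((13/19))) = -1672/13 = -128.62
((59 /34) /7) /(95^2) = 59 /2147950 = 0.00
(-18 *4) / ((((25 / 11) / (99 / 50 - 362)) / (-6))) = -42770376 / 625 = -68432.60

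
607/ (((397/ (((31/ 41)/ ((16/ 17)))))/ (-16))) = -319889/ 16277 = -19.65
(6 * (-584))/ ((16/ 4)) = -876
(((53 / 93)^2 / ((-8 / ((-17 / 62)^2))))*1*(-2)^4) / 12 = -811801 / 199480536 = -0.00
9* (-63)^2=35721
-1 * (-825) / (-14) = -58.93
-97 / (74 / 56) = -2716 / 37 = -73.41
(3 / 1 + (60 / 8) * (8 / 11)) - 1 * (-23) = 346 / 11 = 31.45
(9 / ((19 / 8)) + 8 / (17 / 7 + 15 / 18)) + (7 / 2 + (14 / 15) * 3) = 326469 / 26030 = 12.54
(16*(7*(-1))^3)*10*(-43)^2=-101473120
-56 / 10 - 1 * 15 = -20.60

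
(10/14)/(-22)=-5/154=-0.03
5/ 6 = 0.83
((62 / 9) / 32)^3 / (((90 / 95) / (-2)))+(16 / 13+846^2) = 250043055994967 / 349360128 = 715717.21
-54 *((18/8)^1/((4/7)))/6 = -35.44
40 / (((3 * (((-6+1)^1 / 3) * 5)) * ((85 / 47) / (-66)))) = 24816 / 425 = 58.39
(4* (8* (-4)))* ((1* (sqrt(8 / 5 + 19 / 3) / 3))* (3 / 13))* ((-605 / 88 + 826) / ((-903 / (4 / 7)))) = 419392* sqrt(1785) / 1232595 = 14.38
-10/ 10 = -1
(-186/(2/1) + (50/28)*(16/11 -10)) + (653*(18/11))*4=4165.92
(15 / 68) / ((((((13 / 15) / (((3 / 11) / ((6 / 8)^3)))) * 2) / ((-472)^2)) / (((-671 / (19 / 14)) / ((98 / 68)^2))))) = -369643212800 / 84721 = -4363064.80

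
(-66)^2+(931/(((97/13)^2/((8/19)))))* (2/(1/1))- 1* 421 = 3949.08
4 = 4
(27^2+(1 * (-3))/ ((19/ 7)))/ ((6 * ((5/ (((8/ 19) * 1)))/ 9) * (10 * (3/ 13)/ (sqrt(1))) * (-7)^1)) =-5.69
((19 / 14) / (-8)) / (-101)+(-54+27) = -27.00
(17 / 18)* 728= 6188 / 9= 687.56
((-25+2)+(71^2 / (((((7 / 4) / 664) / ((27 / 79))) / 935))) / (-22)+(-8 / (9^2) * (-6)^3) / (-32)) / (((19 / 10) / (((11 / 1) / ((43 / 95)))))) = -25350222558650 / 71337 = -355358685.66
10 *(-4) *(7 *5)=-1400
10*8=80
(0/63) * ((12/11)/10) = 0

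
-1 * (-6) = 6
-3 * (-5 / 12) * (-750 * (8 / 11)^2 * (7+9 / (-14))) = -2670000 / 847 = -3152.30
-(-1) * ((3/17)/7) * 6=18/119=0.15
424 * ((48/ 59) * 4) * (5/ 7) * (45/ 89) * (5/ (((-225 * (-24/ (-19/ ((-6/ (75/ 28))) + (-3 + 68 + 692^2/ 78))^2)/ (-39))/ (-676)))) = 469533769847.52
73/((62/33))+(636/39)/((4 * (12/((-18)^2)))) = 120039/806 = 148.93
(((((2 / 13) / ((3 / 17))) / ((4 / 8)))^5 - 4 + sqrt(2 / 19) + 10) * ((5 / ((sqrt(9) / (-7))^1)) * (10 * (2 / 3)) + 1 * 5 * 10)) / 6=-249409845250 / 2436053373 - 125 * sqrt(38) / 513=-103.88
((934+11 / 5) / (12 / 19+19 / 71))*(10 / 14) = 6314669 / 8491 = 743.69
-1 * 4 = -4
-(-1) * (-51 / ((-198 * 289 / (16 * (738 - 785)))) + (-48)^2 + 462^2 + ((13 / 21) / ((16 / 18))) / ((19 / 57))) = 6777983749 / 31416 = 215749.42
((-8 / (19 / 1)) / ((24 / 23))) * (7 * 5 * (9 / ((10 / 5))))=-2415 / 38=-63.55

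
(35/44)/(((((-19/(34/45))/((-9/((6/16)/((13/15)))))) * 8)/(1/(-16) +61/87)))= 1375283/26183520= 0.05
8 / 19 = 0.42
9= 9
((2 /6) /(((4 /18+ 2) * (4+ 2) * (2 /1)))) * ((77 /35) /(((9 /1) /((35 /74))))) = 77 /53280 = 0.00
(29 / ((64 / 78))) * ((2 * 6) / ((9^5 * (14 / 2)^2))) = 377 / 2571912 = 0.00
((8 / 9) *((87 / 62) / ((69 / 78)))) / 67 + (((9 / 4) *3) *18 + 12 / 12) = 35117717 / 286626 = 122.52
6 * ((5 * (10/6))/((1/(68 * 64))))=217600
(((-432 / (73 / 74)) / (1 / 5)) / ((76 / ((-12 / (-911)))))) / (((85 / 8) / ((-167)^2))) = -21397333248 / 21480469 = -996.13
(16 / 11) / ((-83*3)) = -16 / 2739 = -0.01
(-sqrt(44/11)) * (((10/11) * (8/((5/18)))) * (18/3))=-3456/11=-314.18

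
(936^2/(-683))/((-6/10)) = 1460160/683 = 2137.86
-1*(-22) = 22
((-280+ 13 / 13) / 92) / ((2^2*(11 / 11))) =-279 / 368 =-0.76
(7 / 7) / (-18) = -1 / 18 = -0.06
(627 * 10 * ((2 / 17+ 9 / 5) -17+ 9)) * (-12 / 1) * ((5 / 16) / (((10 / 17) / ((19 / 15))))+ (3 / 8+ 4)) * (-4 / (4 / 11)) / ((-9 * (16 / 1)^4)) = 43.08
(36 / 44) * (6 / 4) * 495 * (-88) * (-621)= 33198660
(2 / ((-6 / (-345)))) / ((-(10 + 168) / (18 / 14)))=-1035 / 1246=-0.83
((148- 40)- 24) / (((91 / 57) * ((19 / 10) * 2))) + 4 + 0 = 232 / 13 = 17.85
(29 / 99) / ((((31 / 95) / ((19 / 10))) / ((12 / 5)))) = 20938 / 5115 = 4.09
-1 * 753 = -753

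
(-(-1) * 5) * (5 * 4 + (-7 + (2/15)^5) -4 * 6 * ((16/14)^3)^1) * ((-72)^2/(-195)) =380488697536/125409375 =3033.97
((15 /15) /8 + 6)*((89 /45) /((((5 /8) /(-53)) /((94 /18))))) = -10863251 /2025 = -5364.57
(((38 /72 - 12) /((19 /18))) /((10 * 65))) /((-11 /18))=3717 /135850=0.03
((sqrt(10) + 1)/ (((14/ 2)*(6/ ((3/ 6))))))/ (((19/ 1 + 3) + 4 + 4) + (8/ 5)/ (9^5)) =98415/ 248006024 + 98415*sqrt(10)/ 248006024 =0.00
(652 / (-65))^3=-277167808 / 274625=-1009.26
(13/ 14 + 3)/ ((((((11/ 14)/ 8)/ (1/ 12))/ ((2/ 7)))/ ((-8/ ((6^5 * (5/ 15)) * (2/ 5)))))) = -0.01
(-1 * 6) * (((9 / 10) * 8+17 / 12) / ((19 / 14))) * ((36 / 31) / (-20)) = 32571 / 14725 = 2.21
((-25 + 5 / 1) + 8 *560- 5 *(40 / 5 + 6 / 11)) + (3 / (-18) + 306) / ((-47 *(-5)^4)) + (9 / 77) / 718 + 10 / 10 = 2152612273447 / 487207875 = 4418.26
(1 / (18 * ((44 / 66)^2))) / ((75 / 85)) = 17 / 120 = 0.14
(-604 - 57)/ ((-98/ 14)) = 661/ 7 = 94.43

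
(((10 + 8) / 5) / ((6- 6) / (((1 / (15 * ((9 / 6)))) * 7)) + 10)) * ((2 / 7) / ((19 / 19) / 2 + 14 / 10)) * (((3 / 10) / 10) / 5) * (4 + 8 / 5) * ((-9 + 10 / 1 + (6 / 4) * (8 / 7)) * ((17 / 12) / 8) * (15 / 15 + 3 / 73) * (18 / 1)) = 26163 / 1596875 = 0.02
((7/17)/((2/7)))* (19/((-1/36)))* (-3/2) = 25137/17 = 1478.65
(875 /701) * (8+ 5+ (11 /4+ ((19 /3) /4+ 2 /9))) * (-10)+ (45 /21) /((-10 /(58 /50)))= -484423883 /2208150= -219.38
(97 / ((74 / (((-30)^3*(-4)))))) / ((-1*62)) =-2619000 / 1147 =-2283.35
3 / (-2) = -3 / 2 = -1.50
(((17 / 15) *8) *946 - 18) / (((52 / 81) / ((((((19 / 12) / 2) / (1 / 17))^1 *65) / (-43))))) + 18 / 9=-186607675 / 688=-271232.09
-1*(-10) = 10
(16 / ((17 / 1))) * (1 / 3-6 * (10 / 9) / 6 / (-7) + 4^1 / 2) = 2.35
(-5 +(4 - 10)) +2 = -9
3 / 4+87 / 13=387 / 52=7.44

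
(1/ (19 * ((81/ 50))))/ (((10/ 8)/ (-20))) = -800/ 1539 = -0.52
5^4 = 625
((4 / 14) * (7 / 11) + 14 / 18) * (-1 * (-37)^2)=-130055 / 99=-1313.69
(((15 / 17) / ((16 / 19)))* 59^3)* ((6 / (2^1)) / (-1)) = -175599045 / 272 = -645584.72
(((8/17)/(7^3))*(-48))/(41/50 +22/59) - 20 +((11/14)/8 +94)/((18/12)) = 2335201037/54718104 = 42.68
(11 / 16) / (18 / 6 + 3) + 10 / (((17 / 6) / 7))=40507 / 1632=24.82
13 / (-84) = -13 / 84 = -0.15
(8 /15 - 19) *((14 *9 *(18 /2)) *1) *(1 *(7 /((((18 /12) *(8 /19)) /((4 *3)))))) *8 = -111407184 /5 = -22281436.80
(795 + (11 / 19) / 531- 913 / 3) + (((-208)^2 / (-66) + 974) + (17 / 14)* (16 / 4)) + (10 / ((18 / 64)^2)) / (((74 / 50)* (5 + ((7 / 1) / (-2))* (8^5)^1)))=24149677439419685 / 29667580255467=814.01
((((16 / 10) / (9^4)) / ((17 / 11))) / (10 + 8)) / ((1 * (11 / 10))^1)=8 / 1003833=0.00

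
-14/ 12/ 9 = -7/ 54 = -0.13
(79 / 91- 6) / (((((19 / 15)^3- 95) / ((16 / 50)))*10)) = 25218 / 14276353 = 0.00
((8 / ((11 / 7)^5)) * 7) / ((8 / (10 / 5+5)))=823543 / 161051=5.11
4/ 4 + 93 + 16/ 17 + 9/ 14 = 22749/ 238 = 95.58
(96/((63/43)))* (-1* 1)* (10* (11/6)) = -75680/63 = -1201.27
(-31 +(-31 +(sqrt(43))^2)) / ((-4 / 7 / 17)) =2261 / 4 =565.25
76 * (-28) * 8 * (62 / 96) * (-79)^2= -205853144 / 3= -68617714.67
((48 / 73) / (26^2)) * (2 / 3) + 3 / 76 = 0.04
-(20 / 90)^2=-4 / 81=-0.05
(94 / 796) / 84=47 / 33432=0.00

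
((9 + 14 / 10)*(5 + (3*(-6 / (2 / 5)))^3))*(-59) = 55911232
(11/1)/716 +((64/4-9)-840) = -596417/716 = -832.98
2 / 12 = 1 / 6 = 0.17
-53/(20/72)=-954/5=-190.80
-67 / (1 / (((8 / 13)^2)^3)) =-17563648 / 4826809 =-3.64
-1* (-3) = 3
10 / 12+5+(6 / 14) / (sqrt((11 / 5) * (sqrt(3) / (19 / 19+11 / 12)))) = sqrt(1265) * 3^(1 / 4) / 154+35 / 6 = 6.14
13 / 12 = 1.08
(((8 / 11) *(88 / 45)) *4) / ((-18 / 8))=-1024 / 405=-2.53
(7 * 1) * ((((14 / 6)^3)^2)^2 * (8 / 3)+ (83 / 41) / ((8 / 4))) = 63560117128655 / 130734486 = 486177.13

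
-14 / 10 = -7 / 5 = -1.40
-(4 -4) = 0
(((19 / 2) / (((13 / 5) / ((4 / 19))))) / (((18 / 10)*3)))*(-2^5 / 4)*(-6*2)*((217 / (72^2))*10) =54250 / 9477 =5.72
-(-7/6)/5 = 7/30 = 0.23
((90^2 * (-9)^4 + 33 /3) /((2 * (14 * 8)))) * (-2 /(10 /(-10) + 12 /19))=1009738109 /784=1287931.26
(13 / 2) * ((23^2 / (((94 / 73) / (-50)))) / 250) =-534.06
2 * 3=6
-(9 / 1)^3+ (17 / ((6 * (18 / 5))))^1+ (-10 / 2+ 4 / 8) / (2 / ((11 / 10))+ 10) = -1278682 / 1755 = -728.59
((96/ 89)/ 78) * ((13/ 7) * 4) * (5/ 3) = 320/ 1869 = 0.17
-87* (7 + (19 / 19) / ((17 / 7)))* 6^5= -85240512 / 17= -5014147.76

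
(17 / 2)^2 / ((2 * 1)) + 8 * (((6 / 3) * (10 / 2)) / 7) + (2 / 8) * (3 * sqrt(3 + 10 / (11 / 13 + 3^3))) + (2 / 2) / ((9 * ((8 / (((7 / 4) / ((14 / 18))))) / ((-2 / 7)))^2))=3 * sqrt(6878) / 181 + 596521 / 12544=48.93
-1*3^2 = -9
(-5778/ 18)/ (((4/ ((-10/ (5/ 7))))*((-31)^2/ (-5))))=-11235/ 1922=-5.85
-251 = -251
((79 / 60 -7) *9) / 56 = -1023 / 1120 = -0.91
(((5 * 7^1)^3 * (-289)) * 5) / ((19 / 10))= -619543750 / 19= -32607565.79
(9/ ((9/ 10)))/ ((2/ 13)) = 65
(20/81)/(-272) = -5/5508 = -0.00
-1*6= -6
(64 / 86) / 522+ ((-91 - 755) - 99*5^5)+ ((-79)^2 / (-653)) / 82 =-310221.12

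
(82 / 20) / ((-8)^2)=41 / 640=0.06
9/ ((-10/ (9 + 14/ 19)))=-333/ 38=-8.76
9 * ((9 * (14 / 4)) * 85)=48195 / 2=24097.50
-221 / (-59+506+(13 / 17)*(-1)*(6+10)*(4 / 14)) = -26299 / 52777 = -0.50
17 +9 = 26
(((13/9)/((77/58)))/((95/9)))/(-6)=-377/21945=-0.02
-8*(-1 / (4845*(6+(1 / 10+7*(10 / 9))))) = 48 / 403427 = 0.00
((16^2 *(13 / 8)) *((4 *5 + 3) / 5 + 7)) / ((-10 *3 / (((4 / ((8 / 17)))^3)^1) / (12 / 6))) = -14817608 / 75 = -197568.11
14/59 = 0.24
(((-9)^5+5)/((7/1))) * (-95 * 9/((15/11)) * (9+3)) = 444247056/7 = 63463865.14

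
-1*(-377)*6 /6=377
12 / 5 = 2.40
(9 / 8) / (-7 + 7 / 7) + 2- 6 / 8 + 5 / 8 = 1.69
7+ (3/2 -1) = 7.50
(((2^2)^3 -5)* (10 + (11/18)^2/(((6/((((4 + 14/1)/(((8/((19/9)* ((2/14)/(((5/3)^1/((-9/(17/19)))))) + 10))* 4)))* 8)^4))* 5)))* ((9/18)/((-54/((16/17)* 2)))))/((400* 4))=-108202308433665454913/7363605579120000000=-14.69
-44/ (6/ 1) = -22/ 3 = -7.33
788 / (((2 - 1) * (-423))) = -788 / 423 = -1.86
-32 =-32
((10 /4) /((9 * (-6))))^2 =25 /11664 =0.00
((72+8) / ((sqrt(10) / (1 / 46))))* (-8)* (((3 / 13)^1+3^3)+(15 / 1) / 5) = -12576* sqrt(10) / 299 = -133.01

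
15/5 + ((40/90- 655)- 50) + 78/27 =-2096/3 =-698.67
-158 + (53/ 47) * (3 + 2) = -7161/ 47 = -152.36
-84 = -84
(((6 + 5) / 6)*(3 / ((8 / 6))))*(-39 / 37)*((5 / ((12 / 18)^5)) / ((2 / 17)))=-1403.24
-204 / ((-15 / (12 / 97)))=816 / 485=1.68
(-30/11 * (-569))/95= 3414/209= 16.33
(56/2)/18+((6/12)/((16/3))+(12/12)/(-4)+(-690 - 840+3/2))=-439805/288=-1527.10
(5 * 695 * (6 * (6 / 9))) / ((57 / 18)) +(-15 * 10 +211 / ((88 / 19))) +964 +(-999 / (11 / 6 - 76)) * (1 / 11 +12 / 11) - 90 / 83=325071658717 / 61755320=5263.86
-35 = -35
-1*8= -8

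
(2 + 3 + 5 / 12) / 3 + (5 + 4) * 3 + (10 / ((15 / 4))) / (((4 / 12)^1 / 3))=1901 / 36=52.81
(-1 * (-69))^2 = 4761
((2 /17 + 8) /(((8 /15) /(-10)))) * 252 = -38355.88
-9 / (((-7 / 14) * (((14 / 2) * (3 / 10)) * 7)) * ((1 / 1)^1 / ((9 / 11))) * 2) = 270 / 539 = 0.50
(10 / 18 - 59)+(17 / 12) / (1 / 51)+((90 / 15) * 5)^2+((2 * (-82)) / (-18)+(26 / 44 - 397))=69499 / 132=526.51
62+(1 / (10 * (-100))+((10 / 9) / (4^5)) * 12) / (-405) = 1205279423 / 19440000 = 62.00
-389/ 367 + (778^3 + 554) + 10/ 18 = 1555420702652/ 3303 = 470911505.50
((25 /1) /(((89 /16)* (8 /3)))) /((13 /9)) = 1350 /1157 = 1.17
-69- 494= -563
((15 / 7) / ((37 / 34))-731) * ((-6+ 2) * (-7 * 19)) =-14350244 / 37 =-387844.43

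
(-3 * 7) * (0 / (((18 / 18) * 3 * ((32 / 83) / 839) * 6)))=0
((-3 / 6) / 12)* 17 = -17 / 24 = -0.71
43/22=1.95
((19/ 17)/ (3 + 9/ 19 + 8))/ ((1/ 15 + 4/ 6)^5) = 274134375/ 596855006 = 0.46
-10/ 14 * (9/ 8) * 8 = -45/ 7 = -6.43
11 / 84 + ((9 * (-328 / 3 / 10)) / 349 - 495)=-72579233 / 146580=-495.15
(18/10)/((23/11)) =0.86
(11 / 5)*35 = 77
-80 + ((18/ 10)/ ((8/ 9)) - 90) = -6719/ 40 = -167.98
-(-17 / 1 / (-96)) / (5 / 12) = -17 / 40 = -0.42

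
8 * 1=8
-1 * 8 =-8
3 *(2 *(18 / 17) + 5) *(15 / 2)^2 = 81675 / 68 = 1201.10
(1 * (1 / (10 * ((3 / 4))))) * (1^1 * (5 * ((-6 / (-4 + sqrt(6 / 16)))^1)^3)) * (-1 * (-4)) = 36864 / (16 - sqrt(6))^3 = 14.82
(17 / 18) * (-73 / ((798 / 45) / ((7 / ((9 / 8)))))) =-12410 / 513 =-24.19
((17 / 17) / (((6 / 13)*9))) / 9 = 0.03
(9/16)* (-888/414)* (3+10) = -15.68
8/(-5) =-8/5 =-1.60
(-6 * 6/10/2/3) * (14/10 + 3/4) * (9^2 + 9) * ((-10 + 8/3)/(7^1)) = 4257/35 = 121.63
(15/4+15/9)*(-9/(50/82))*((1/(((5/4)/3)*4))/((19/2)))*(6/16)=-14391/7600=-1.89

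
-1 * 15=-15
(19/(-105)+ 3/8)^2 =26569/705600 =0.04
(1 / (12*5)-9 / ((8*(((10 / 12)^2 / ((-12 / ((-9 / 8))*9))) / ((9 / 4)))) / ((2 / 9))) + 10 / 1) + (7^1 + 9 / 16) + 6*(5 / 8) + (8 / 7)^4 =-157673317 / 2881200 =-54.72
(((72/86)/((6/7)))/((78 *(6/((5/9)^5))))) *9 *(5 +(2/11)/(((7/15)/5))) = 1671875/242061534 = 0.01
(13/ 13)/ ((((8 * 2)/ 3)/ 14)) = 21/ 8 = 2.62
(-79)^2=6241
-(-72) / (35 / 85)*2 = 2448 / 7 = 349.71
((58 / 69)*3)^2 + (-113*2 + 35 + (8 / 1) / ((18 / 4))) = -870611 / 4761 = -182.86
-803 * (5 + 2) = -5621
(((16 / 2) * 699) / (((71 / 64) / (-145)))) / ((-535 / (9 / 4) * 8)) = 2919024 / 7597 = 384.23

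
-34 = -34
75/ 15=5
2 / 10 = 1 / 5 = 0.20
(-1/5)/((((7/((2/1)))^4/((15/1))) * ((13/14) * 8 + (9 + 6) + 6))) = -48/68257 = -0.00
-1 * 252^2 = -63504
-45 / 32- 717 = -22989 / 32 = -718.41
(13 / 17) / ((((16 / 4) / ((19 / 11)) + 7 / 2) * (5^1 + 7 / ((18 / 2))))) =171 / 7514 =0.02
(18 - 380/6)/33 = -136/99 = -1.37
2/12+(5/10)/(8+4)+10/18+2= 199/72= 2.76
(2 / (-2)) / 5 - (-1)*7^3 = 1714 / 5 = 342.80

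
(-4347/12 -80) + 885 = 442.75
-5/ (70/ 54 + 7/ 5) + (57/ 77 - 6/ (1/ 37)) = -893349/ 4004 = -223.11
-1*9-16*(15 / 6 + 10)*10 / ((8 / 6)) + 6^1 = -1503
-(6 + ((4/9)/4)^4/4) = -157465/26244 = -6.00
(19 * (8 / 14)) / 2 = 5.43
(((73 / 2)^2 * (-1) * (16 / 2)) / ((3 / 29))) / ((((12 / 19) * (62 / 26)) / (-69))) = 877947421 / 186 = 4720147.42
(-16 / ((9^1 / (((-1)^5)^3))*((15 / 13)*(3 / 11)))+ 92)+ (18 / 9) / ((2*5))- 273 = -70936 / 405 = -175.15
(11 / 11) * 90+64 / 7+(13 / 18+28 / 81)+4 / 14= 113963 / 1134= 100.50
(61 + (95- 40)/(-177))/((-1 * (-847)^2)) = -10742/126981393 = -0.00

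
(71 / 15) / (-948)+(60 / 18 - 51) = -677891 / 14220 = -47.67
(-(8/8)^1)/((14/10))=-5/7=-0.71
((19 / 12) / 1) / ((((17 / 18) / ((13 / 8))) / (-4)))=-10.90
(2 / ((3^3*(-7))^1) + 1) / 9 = 187 / 1701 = 0.11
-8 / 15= -0.53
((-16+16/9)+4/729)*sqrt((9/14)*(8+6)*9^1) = -10364/81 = -127.95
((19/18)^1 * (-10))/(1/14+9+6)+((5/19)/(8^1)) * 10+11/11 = 90719/144324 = 0.63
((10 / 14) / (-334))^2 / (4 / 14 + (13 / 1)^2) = 5 / 185071404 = 0.00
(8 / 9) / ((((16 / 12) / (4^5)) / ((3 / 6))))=1024 / 3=341.33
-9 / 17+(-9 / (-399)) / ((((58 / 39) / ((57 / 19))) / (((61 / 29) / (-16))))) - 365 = -22242109331 / 60848032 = -365.54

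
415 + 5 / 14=5815 / 14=415.36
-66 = -66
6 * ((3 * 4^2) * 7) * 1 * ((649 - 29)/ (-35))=-35712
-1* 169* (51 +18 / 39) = -8697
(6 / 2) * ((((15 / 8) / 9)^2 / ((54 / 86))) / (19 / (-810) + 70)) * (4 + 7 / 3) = 102125 / 5441376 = 0.02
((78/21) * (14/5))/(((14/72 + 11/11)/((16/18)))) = 1664/215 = 7.74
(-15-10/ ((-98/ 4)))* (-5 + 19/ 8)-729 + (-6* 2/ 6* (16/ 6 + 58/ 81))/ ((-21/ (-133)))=-9982069/ 13608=-733.54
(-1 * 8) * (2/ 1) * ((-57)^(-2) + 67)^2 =-758181181696/ 10556001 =-71824.66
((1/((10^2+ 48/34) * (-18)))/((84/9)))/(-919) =17/266171808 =0.00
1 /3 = 0.33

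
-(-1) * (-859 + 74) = -785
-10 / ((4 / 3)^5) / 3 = -405 / 512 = -0.79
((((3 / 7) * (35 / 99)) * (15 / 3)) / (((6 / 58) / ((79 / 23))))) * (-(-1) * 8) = 458200 / 2277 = 201.23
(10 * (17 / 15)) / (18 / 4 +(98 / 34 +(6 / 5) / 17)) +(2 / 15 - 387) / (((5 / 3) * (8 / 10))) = -21941603 / 76020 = -288.63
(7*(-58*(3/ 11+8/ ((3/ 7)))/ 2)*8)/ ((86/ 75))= -12687500/ 473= -26823.47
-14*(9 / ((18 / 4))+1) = -42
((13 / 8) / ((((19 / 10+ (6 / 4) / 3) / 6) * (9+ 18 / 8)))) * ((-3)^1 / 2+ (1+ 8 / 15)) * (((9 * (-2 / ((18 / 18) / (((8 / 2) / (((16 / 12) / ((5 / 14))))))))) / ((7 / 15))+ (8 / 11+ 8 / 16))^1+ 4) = -101179 / 232848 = -0.43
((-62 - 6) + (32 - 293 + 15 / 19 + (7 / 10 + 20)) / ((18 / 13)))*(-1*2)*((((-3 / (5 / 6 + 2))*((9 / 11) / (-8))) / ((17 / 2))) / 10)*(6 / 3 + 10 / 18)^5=66.93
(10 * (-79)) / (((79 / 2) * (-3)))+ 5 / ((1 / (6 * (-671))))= -60370 / 3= -20123.33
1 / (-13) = -1 / 13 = -0.08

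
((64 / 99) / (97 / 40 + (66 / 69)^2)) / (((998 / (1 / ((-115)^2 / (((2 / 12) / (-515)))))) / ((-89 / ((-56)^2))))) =178 / 1321550719352325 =0.00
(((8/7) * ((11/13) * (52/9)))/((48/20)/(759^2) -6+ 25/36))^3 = -91504216022104748589056000/78347715709553206666699789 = -1.17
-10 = -10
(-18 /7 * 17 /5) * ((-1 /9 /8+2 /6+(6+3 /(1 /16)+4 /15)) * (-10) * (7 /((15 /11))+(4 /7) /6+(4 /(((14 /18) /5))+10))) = 478718011 /2450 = 195395.11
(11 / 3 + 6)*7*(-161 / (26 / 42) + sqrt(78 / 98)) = -228781 / 13 + 29*sqrt(39) / 3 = -17538.17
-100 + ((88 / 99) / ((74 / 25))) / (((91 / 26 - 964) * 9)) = -575723900 / 5757237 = -100.00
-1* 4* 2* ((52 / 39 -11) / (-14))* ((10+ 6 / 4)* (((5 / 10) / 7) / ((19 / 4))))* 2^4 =-42688 / 2793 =-15.28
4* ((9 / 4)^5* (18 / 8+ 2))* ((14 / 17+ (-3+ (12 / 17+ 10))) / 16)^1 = 522.59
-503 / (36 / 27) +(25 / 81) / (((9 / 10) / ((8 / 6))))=-3296183 / 8748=-376.79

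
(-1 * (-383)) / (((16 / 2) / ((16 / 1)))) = 766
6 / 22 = 3 / 11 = 0.27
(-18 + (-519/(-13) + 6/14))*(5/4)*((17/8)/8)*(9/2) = 778005/23296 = 33.40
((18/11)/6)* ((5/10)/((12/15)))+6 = 543/88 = 6.17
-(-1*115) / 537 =115 / 537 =0.21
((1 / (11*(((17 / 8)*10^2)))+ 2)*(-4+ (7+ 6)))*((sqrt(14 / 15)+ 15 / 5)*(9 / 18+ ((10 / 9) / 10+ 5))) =472276*sqrt(210) / 70125+ 1416828 / 4675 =400.66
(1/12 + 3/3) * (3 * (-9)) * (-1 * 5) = 585/4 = 146.25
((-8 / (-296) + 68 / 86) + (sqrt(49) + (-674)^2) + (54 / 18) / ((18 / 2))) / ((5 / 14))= 30356175542 / 23865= 1271995.62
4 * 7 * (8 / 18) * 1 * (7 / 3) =784 / 27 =29.04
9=9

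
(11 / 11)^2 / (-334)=-1 / 334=-0.00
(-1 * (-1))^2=1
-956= -956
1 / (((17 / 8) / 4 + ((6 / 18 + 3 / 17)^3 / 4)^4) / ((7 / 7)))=9908139020019885299232 / 5263710783005146775489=1.88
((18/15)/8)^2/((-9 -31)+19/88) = -11/19450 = -0.00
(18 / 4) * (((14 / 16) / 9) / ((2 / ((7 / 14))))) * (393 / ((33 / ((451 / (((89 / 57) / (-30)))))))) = -32145435 / 2848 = -11287.02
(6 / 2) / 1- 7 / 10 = 2.30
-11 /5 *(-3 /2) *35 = 231 /2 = 115.50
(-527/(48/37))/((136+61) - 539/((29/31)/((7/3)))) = 33263/93952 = 0.35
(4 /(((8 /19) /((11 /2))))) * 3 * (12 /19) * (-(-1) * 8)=792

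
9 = 9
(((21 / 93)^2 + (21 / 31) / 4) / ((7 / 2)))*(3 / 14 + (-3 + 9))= 10527 / 26908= 0.39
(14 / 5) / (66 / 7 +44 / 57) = 2793 / 10175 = 0.27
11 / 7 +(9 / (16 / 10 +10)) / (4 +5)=673 / 406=1.66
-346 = -346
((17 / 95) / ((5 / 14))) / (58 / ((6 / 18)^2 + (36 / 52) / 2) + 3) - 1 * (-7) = 46219691 / 6599175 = 7.00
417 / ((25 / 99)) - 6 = 41133 / 25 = 1645.32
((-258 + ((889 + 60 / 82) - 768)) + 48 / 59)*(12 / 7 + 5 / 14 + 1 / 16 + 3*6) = -18021575 / 6608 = -2727.24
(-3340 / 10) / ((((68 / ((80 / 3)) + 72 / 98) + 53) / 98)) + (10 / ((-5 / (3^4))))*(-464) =4114114352 / 55159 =74586.46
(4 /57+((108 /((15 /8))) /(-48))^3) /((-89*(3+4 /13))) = 153556 /27267375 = 0.01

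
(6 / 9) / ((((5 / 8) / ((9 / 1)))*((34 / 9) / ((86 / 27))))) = 688 / 85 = 8.09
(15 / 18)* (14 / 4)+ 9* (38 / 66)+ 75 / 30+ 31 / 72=8735 / 792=11.03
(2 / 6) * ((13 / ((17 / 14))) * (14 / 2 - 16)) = -546 / 17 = -32.12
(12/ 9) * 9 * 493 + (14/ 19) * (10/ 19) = 2135816/ 361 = 5916.39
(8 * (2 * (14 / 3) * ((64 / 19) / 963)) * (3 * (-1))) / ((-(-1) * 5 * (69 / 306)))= -487424 / 701385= -0.69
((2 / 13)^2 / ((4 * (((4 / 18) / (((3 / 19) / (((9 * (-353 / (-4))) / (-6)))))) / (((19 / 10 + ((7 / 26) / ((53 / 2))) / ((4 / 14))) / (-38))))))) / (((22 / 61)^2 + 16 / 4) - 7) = -446609304 / 792297753760435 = -0.00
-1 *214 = -214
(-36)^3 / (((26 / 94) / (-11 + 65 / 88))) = 247515912 / 143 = 1730880.50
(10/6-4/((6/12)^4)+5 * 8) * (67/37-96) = 233495/111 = 2103.56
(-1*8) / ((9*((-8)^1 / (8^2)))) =64 / 9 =7.11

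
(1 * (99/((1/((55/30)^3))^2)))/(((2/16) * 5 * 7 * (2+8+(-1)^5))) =19487171/204120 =95.47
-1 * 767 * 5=-3835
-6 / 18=-0.33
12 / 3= 4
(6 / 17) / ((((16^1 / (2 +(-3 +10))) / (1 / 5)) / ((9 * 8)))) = 243 / 85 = 2.86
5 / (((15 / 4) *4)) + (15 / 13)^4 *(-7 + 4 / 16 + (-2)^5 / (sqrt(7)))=-1620000 *sqrt(7) / 199927 - 3986381 / 342732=-33.07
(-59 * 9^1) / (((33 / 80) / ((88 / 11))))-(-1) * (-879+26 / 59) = -7253705 / 649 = -11176.74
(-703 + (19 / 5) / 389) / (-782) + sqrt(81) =7528113 / 760495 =9.90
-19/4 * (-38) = 361/2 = 180.50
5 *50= 250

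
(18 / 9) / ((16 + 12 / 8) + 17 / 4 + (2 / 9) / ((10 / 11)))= 360 / 3959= 0.09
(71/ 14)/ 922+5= 64611/ 12908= 5.01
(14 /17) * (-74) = -1036 /17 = -60.94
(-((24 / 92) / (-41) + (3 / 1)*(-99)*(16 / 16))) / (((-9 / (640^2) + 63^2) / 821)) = 61.44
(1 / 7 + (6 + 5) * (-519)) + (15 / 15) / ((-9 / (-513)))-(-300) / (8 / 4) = -38513 / 7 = -5501.86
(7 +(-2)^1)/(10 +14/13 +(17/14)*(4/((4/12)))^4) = 455/2292336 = 0.00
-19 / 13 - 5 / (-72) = -1303 / 936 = -1.39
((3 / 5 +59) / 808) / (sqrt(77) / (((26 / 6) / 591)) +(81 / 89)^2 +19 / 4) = -5036132741549 / 17529604109930424905 +861902964034164 *sqrt(77) / 122707228769512974335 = 0.00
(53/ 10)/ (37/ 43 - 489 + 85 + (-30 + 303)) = -2279/ 55960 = -0.04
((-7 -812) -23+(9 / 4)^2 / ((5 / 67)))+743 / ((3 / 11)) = 468041 / 240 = 1950.17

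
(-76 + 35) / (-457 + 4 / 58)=1189 / 13251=0.09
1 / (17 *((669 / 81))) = 27 / 3791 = 0.01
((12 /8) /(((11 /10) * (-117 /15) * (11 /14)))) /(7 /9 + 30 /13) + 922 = 40270732 /43681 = 921.93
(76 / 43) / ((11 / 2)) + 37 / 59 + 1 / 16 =451411 / 446512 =1.01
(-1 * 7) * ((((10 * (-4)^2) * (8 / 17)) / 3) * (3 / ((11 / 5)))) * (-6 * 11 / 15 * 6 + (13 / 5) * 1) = 62720 / 11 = 5701.82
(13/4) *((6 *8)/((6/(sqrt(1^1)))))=26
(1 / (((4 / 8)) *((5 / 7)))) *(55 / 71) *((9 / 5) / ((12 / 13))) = 3003 / 710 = 4.23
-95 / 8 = -11.88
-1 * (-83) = 83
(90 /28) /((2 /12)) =135 /7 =19.29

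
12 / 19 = 0.63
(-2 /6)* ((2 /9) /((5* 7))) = -2 /945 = -0.00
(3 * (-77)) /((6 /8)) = -308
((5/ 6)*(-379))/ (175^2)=-379/ 36750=-0.01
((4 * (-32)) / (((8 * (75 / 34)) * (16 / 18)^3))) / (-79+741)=-4131 / 264800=-0.02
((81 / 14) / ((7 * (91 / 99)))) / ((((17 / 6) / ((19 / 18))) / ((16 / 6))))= 67716 / 75803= 0.89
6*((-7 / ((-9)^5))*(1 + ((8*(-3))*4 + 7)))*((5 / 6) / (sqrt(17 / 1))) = -3080*sqrt(17) / 1003833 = -0.01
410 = 410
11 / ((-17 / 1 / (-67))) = 737 / 17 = 43.35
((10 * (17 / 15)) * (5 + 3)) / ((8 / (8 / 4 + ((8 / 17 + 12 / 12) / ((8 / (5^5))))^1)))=78397 / 12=6533.08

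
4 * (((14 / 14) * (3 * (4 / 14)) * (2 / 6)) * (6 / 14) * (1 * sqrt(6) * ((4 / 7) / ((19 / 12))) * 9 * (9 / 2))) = 46656 * sqrt(6) / 6517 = 17.54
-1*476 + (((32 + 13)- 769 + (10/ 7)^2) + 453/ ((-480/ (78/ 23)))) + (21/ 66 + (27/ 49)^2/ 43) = -2509309754417/ 2089638320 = -1200.83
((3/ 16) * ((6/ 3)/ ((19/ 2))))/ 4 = 3/ 304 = 0.01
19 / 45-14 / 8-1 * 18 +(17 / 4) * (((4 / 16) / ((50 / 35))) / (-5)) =-140231 / 7200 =-19.48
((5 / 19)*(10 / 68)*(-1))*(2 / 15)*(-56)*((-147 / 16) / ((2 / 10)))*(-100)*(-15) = -6431250 / 323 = -19910.99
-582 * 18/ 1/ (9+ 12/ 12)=-5238/ 5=-1047.60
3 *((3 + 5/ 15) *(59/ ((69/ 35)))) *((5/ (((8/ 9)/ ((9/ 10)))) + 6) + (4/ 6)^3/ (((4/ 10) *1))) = 52647175/ 14904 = 3532.42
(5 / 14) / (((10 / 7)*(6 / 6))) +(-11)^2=485 / 4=121.25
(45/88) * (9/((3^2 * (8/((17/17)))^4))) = 45/360448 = 0.00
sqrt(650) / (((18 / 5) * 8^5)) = 25 * sqrt(26) / 589824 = 0.00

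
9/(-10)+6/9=-7/30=-0.23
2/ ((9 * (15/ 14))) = 0.21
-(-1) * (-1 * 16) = -16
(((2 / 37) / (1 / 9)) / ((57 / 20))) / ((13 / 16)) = 1920 / 9139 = 0.21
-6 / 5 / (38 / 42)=-126 / 95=-1.33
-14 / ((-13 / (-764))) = -10696 / 13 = -822.77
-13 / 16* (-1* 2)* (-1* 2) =-13 / 4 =-3.25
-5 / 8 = -0.62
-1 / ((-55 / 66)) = 6 / 5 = 1.20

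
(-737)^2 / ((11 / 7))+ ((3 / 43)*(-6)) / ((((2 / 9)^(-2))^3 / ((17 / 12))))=2632949855069 / 7617321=345653.00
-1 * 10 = -10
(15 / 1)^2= 225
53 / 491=0.11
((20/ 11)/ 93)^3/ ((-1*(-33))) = 8000/ 35329772511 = 0.00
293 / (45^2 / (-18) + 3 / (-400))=-117200 / 45003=-2.60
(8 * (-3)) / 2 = -12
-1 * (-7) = 7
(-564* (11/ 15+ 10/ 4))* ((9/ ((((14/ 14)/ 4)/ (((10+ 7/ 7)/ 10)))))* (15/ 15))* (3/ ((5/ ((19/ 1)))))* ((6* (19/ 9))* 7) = -9124309656/ 125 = -72994477.25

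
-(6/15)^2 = -0.16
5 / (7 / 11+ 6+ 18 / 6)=55 / 106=0.52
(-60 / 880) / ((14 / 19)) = -57 / 616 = -0.09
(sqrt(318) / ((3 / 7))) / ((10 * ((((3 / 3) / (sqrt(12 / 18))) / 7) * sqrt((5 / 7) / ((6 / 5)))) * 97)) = 49 * sqrt(2226) / 7275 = 0.32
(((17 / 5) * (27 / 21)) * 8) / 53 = 1224 / 1855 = 0.66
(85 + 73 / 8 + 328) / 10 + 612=52337 / 80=654.21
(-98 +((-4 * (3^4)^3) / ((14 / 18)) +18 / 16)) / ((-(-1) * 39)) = -153060433 / 2184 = -70082.62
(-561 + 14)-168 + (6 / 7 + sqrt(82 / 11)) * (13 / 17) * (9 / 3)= -84851 / 119 + 39 * sqrt(902) / 187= -706.77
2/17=0.12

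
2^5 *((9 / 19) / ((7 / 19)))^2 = 2592 / 49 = 52.90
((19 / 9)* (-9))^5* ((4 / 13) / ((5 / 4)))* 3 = -118852752 / 65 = -1828503.88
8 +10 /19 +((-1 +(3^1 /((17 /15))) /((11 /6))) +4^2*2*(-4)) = -422913 /3553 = -119.03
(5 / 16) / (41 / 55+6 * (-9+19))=275 / 53456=0.01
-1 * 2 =-2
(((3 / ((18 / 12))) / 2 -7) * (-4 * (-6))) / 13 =-11.08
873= 873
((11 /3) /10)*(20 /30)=11 /45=0.24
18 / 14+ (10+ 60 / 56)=173 / 14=12.36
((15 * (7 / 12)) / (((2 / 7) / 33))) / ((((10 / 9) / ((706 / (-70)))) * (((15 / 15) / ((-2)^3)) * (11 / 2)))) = 66717 / 5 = 13343.40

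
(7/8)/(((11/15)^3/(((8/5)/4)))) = 4725/5324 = 0.89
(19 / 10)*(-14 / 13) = -133 / 65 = -2.05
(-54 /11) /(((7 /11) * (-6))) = 9 /7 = 1.29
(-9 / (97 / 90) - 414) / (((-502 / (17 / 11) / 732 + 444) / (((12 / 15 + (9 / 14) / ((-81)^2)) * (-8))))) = 6.09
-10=-10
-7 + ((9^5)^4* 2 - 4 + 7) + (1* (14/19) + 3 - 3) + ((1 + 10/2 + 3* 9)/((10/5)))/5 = 4619912874441632944387/190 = 24315330918113857602.04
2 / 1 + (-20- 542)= -560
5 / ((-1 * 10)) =-1 / 2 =-0.50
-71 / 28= -2.54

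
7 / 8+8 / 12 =37 / 24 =1.54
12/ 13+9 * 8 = 948/ 13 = 72.92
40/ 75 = 8/ 15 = 0.53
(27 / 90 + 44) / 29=443 / 290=1.53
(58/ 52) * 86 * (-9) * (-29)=325467/ 13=25035.92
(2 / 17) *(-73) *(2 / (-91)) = 292 / 1547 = 0.19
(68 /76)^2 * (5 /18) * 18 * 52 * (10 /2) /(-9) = -375700 /3249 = -115.64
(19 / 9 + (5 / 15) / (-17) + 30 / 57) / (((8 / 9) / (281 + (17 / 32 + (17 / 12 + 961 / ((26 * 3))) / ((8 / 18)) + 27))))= 537292635 / 537472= 999.67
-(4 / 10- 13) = 12.60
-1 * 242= -242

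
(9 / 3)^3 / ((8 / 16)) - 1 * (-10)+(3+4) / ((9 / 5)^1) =611 / 9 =67.89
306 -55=251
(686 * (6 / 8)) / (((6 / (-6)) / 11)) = -11319 / 2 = -5659.50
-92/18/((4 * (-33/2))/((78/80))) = 299/3960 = 0.08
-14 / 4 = -7 / 2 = -3.50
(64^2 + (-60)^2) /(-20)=-1924 /5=-384.80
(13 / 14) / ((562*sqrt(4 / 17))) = 13*sqrt(17) / 15736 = 0.00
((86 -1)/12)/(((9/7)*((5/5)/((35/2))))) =20825/216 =96.41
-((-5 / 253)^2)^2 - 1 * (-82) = 335966470017 / 4097152081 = 82.00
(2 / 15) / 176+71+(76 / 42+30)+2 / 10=190363 / 1848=103.01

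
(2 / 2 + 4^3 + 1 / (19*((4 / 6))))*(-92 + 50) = -51933 / 19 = -2733.32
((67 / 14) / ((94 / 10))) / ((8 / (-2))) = -335 / 2632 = -0.13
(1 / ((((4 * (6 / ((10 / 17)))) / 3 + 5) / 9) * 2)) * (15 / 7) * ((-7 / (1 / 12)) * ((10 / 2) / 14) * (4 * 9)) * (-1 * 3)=364500 / 217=1679.72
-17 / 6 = -2.83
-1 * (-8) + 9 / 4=41 / 4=10.25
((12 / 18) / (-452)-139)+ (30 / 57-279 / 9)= -2183179 / 12882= -169.48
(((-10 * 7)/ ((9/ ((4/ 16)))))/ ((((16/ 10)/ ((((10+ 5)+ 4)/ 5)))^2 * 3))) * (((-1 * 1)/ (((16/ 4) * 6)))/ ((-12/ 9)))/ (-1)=0.11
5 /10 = 1 /2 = 0.50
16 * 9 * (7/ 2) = 504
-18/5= -3.60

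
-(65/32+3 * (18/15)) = -901/160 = -5.63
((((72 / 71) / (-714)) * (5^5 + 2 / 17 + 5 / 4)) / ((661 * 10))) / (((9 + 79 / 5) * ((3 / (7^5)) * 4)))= -510435793 / 13454554528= -0.04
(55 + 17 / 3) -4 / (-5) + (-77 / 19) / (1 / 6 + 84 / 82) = 4848644 / 83505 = 58.06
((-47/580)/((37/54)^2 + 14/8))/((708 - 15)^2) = -423/5564010760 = -0.00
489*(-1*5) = -2445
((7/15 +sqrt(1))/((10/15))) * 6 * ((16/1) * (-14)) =-14784/5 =-2956.80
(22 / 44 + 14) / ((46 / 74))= 23.33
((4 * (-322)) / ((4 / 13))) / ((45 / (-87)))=121394 / 15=8092.93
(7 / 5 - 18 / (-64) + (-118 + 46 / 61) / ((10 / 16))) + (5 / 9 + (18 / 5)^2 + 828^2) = 685411.60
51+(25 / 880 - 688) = -112107 / 176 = -636.97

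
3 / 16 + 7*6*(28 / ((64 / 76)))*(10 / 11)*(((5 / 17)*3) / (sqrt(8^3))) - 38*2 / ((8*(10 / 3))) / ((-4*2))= 87 / 160 + 209475*sqrt(2) / 5984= 50.05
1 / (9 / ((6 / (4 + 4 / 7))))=0.15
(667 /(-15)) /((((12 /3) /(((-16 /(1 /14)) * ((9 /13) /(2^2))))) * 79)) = 28014 /5135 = 5.46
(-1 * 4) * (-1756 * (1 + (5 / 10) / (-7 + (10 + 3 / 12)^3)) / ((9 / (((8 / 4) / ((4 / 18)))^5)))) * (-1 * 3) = -9471048618960 / 68473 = -138318002.99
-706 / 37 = -19.08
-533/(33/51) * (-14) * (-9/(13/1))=-87822/11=-7983.82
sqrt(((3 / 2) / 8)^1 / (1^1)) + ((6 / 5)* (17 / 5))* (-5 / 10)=-1.61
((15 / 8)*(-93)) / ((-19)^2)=-1395 / 2888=-0.48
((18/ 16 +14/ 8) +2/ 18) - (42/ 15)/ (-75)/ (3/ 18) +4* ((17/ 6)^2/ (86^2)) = 3.21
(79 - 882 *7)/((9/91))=-554645/9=-61627.22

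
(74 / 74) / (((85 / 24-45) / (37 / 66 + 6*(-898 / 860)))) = 323788 / 2353175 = 0.14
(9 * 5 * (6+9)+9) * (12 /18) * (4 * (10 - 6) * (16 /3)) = 38912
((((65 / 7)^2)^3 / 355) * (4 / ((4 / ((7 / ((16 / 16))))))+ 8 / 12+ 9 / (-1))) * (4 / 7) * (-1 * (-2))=-482680900000 / 175414659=-2751.66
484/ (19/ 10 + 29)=4840/ 309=15.66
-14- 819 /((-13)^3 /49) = 721 /169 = 4.27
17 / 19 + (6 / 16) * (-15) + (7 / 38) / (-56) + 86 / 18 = 121 / 2736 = 0.04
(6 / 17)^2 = 36 / 289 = 0.12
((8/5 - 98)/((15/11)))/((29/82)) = -434764/2175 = -199.89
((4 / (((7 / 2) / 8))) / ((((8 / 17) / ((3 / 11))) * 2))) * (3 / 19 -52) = -200940 / 1463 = -137.35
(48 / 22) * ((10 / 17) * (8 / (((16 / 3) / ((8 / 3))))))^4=61440000 / 918731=66.87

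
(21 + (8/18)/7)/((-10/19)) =-25213/630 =-40.02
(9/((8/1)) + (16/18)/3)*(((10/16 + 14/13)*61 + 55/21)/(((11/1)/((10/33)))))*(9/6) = 356821495/57081024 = 6.25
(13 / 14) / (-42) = -13 / 588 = -0.02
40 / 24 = 5 / 3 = 1.67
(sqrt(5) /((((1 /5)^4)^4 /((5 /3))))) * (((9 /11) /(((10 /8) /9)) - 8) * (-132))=70800781250000 * sqrt(5)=158315359735092.53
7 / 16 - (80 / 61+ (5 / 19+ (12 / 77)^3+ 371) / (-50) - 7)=2868128440957 / 211648698800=13.55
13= 13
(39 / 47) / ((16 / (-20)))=-195 / 188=-1.04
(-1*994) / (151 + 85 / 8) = -7952 / 1293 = -6.15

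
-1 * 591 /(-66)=197 /22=8.95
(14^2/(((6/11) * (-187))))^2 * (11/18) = 52822/23409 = 2.26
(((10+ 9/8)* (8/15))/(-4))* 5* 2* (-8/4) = 89/3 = 29.67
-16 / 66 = -8 / 33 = -0.24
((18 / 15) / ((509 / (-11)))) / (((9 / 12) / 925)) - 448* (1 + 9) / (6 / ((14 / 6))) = -8127640 / 4581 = -1774.21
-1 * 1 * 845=-845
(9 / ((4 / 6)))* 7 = 189 / 2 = 94.50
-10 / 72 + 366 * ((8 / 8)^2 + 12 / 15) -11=116579 / 180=647.66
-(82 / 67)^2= -6724 / 4489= -1.50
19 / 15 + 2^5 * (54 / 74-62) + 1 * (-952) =-1615817 / 555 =-2911.38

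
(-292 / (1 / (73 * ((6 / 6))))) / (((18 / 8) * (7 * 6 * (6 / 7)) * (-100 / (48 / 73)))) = 1168 / 675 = 1.73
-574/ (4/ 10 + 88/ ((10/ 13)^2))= -7175/ 1864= -3.85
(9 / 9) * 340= 340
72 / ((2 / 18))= 648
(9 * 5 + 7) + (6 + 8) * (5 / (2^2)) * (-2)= 17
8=8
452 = 452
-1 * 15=-15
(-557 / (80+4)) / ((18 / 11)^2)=-67397 / 27216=-2.48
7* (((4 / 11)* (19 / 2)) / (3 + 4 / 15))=570 / 77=7.40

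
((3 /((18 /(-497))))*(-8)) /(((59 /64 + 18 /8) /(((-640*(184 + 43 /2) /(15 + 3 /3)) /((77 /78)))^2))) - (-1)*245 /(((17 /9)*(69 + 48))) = 550430098014144745 /37998961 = 14485398640.61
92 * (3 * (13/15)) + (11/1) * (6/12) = 2447/10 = 244.70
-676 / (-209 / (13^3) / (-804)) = -1194078288 / 209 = -5713293.24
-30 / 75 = -2 / 5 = -0.40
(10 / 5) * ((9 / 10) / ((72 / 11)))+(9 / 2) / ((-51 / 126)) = -7373 / 680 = -10.84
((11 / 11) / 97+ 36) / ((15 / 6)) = 6986 / 485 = 14.40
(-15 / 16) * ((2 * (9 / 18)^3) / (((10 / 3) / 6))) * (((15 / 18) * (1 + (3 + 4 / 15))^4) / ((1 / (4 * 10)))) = -1048576 / 225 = -4660.34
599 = 599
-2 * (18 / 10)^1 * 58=-1044 / 5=-208.80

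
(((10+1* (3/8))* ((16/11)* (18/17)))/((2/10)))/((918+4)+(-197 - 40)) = 0.12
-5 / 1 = -5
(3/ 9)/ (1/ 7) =7/ 3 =2.33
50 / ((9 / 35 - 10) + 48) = 1750 / 1339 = 1.31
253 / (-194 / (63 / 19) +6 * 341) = 693 / 5444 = 0.13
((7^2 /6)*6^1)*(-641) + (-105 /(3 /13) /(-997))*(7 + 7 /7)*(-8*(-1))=-31285653 /997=-31379.79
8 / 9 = 0.89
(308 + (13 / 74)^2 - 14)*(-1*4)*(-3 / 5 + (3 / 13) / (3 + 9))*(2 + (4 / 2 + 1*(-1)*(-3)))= 1701889441 / 355940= 4781.39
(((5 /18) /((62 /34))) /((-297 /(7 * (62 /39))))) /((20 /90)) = -595 /23166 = -0.03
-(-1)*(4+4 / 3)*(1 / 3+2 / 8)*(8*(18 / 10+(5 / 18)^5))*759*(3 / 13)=30145496227 / 3838185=7854.10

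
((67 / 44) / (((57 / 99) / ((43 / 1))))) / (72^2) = 0.02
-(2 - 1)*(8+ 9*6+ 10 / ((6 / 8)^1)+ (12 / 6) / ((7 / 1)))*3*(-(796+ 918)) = 2721832 / 7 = 388833.14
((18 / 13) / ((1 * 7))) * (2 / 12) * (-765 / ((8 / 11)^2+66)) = -55539 / 146510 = -0.38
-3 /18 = -1 /6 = -0.17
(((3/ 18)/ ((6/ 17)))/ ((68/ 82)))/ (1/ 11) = 451/ 72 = 6.26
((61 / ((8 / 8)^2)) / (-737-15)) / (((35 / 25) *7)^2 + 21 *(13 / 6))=-1525 / 2660952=-0.00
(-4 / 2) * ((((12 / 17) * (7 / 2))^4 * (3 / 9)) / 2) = -1037232 / 83521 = -12.42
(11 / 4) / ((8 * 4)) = 11 / 128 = 0.09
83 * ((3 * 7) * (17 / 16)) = 1851.94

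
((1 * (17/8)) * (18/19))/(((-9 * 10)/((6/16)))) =-51/6080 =-0.01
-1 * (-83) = 83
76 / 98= 38 / 49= 0.78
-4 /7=-0.57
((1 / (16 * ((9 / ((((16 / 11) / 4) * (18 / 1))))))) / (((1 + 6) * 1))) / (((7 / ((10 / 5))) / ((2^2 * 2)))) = 8 / 539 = 0.01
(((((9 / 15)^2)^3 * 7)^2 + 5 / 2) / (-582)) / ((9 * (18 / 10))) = -1272784343 / 4603710937500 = -0.00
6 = 6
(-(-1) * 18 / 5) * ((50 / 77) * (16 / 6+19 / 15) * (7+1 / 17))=84960 / 1309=64.90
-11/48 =-0.23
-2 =-2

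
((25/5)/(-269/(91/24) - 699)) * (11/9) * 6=-2002/42039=-0.05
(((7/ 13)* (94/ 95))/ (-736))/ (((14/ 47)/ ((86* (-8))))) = 94987/ 56810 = 1.67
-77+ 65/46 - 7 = -3799/46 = -82.59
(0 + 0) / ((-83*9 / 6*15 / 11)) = 0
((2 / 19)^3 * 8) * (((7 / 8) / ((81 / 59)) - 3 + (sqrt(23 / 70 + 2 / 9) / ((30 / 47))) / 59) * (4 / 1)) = -48992 / 555579 + 3008 * sqrt(24290) / 637372575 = -0.09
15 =15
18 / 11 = 1.64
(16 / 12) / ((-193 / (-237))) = 316 / 193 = 1.64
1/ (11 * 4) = 1/ 44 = 0.02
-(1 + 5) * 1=-6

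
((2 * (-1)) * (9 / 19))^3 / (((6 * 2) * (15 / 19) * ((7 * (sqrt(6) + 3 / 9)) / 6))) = 2916 / 669655 - 8748 * sqrt(6) / 669655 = -0.03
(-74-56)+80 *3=110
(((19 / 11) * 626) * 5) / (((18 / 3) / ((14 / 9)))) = 416290 / 297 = 1401.65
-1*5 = -5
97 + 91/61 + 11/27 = 162887/1647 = 98.90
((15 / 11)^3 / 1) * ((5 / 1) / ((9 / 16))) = 30000 / 1331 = 22.54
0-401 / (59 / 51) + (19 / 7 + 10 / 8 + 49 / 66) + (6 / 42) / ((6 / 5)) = -2661949 / 7788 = -341.80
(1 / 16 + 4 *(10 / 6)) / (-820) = -323 / 39360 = -0.01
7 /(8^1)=7 /8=0.88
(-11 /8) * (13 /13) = -11 /8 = -1.38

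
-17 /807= -0.02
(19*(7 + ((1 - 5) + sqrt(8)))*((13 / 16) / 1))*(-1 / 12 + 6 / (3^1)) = 5681*sqrt(2) / 96 + 5681 / 64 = 172.45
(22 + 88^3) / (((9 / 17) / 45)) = 57926990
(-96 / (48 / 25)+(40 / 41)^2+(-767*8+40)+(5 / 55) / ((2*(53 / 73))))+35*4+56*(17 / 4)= -11303557015 / 1960046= -5766.99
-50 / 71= -0.70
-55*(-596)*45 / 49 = 1475100 / 49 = 30104.08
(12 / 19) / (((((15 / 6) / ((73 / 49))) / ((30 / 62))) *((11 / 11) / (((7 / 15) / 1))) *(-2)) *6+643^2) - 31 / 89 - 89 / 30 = -5074542137203 / 1530791294910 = -3.31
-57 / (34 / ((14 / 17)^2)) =-5586 / 4913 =-1.14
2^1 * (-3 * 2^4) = -96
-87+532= 445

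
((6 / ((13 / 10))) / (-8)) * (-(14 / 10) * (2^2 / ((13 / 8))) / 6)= 56 / 169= 0.33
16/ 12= 4/ 3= 1.33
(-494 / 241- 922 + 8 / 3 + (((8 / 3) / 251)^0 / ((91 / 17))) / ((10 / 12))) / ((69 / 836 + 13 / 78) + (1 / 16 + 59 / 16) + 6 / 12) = -204.74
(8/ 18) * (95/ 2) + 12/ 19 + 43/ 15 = 21041/ 855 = 24.61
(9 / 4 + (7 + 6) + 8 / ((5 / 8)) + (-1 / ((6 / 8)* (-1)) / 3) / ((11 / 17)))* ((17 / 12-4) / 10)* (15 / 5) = -1763869 / 79200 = -22.27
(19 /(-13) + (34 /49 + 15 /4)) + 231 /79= 1188909 /201292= 5.91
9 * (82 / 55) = 738 / 55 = 13.42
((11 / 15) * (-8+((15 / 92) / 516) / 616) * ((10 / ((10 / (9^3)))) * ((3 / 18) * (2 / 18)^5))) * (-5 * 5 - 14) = 1013748671 / 2153329920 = 0.47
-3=-3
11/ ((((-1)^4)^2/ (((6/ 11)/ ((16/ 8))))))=3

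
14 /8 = 7 /4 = 1.75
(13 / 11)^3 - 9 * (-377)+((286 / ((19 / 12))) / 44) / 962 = 3176354833 / 935693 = 3394.65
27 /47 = 0.57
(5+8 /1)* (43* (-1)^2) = 559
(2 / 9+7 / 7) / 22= 1 / 18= 0.06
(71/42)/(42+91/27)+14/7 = 34939/17150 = 2.04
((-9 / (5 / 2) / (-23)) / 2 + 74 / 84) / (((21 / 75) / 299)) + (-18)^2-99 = 367295 / 294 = 1249.30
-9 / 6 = -3 / 2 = -1.50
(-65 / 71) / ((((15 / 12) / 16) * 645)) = -832 / 45795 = -0.02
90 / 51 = 30 / 17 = 1.76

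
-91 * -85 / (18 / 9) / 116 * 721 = 5576935 / 232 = 24038.51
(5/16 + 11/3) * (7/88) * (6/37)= 1337/26048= 0.05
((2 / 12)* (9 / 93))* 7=7 / 62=0.11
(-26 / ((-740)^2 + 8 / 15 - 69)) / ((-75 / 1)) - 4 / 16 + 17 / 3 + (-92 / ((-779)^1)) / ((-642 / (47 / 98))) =10901695529943229 / 2012653259098860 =5.42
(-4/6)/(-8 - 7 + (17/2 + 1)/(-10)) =0.04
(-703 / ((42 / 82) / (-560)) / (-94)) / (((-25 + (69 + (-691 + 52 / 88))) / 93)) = 786291440 / 668387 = 1176.40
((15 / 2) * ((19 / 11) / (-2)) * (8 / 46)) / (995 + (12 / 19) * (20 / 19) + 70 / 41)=-843657 / 746962513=-0.00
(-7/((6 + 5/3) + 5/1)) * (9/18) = -21/76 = -0.28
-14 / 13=-1.08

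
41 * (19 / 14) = 779 / 14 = 55.64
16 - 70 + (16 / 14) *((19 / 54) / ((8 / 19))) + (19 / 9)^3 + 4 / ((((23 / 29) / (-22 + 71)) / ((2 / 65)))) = -36.03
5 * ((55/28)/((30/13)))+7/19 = 14761/3192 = 4.62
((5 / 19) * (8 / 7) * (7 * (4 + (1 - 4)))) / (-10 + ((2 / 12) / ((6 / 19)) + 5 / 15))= -1440 / 6251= -0.23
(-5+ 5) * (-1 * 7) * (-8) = 0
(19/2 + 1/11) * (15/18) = 1055/132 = 7.99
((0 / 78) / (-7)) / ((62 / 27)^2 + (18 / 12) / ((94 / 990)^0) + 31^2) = 0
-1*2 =-2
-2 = -2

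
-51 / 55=-0.93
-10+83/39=-307/39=-7.87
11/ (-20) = -11/ 20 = -0.55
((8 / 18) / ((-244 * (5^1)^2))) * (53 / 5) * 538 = -28514 / 68625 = -0.42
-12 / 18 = -2 / 3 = -0.67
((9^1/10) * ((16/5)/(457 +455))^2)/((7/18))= 9/315875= 0.00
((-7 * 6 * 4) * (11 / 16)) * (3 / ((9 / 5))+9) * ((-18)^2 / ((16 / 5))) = -124740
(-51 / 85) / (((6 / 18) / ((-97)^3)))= 8214057 / 5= 1642811.40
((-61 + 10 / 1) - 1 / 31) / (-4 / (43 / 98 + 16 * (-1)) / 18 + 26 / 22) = -238842450 / 5598011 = -42.67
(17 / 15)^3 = 1.46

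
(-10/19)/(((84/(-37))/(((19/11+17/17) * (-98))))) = -12950/209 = -61.96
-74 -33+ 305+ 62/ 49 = 9764/ 49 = 199.27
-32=-32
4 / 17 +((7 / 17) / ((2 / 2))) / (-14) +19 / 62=270 / 527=0.51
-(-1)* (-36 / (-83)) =36 / 83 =0.43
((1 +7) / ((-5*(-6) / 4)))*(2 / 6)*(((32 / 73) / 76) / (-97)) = -128 / 6054255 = -0.00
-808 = -808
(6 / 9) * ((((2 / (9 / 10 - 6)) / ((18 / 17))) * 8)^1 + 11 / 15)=-602 / 405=-1.49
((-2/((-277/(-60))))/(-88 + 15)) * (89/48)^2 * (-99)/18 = -435655/3882432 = -0.11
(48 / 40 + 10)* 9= 504 / 5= 100.80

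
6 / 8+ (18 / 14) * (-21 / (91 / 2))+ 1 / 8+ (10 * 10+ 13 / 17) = 1250549 / 12376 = 101.05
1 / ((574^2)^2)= 1 / 108554434576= 0.00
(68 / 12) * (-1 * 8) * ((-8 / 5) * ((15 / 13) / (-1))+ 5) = -12104 / 39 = -310.36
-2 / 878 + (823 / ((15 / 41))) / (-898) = -14826647 / 5913330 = -2.51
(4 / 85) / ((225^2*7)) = 4 / 30121875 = 0.00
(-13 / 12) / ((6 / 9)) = -13 / 8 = -1.62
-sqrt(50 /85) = -sqrt(170) /17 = -0.77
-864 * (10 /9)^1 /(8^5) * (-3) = 45 /512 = 0.09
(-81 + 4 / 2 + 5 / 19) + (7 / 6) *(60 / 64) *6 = -21941 / 304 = -72.17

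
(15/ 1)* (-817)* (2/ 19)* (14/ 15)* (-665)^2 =-532438900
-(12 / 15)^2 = -16 / 25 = -0.64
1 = 1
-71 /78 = -0.91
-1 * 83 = -83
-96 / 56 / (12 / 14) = -2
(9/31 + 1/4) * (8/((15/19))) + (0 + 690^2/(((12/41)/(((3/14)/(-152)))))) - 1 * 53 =-2340.77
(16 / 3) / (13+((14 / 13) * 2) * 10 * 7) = 208 / 6387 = 0.03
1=1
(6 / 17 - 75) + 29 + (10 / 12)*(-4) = -2498 / 51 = -48.98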